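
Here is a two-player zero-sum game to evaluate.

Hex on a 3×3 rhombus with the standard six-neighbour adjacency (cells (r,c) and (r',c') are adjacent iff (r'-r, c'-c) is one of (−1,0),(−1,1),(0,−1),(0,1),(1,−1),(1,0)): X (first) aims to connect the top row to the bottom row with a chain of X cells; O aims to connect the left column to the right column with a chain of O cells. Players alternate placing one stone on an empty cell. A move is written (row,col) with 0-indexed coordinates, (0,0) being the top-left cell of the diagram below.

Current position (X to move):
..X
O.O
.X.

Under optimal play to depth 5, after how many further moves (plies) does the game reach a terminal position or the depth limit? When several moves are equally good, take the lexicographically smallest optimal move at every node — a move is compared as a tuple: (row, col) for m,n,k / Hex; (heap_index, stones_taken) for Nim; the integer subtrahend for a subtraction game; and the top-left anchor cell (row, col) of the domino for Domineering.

PV length from [..X/O.O/.X.]: 1 ply

ply 1, X at ..X/O.O/.X. | (0,0)=-1→X.X/O.O/.X.; (0,1)=-1→.XX/O.O/.X.; (1,1)=+1→..X/OXO/.X.*; (2,0)=-1→..X/O.O/XX.; (2,2)=-1→..X/O.O/.XX
ply 2: ..X/OXO/.X. is terminal -1 (O); from ..X/O.O/.X. depth 5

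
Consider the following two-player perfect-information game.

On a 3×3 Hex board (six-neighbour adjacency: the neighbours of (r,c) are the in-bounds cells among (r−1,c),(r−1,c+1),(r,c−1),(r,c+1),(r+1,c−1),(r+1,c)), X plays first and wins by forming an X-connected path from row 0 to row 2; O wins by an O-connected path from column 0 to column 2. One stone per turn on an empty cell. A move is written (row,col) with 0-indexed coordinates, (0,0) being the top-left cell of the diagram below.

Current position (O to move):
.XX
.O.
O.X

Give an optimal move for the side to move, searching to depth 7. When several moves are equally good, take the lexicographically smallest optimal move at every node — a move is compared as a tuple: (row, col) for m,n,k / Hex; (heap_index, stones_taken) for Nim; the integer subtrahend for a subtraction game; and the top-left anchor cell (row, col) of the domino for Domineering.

O's best at [.XX/.O./O.X]: (1,2)

ply 1, O at .XX/.O./O.X | (0,0)=-1→OXX/.O./O.X; (1,0)=-1→.XX/OO./O.X; (1,2)=+1→.XX/.OO/O.X*; (2,1)=-1→.XX/.O./OOX
ply 2: .XX/.OO/O.X is terminal -1 (X); from .XX/.O./O.X depth 7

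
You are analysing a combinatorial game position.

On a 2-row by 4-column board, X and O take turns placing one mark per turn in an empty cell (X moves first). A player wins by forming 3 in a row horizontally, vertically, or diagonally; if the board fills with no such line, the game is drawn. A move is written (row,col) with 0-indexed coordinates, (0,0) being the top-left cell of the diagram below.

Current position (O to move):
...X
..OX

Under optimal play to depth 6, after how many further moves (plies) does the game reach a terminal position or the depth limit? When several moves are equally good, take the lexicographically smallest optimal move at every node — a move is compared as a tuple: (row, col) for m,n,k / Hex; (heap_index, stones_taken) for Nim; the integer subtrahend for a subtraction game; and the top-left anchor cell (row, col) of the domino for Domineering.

p1 O@[...X/..OX]: (0,0)[O..X/..OX]+0* (0,1)[.O.X/..OX]+0 (0,2)[..OX/..OX]+0 (1,0)[...X/O.OX]+0 (1,1)[...X/.OOX]+0
p2 X@[O..X/..OX]: (0,1)[OX.X/..OX]+0* (0,2)[O.XX/..OX]+0 (1,0)[O..X/X.OX]+0 (1,1)[O..X/.XOX]+0
p3 O@[OX.X/..OX]: (0,2)[OXOX/..OX]+0* (1,0)[OX.X/O.OX]-1 (1,1)[OX.X/.OOX]-1
p4 X@[OXOX/..OX]: (1,0)[OXOX/X.OX]+0* (1,1)[OXOX/.XOX]+0
p5 O@[OXOX/X.OX]: (1,1)[OXOX/XOOX]+0*
p6 X@[OXOX/XOOX] terminal +0; root [...X/..OX] d6

PV length from [...X/..OX]: 5 plies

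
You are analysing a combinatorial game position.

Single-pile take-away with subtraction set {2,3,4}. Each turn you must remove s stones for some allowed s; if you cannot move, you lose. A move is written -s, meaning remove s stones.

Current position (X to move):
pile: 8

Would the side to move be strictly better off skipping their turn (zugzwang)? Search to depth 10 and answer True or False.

p1 X@[8]: -2[6]+1* -3[5]-1 -4[4]-1
p2 O@[6]: -2[4]-1* -3[3]-1 -4[2]-1
p3 X@[4]: -2[2]-1 -3[1]+1* -4[0]+1
p4 O@[1] terminal -1; root [8] d10
suppose X passes — search the same position with O to move:
pass> p1 O@[8]: -2[6]+1* -3[5]-1 -4[4]-1
pass> p2 X@[6]: -2[4]-1* -3[3]-1 -4[2]-1
pass> p3 O@[4]: -2[2]-1 -3[1]+1* -4[0]+1
pass> p4 X@[1] terminal -1; root [8] d10
for X: play +1, pass -1

zugzwang(8, X) = False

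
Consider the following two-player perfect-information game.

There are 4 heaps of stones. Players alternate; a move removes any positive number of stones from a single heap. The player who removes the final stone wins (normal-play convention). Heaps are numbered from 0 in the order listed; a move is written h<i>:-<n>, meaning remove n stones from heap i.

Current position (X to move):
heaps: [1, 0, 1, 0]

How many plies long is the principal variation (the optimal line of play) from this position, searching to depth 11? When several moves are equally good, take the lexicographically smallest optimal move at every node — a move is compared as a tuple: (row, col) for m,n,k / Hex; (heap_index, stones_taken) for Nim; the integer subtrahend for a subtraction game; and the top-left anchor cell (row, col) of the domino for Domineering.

PV length from [(1,0,1,0)]: 2 plies

[(1,0,1,0)] X move#1: h0:-1:-1/(0,0,1,0)*, h2:-1:-1/(1,0,0,0)
[(0,0,1,0)] O move#2: h2:-1:+1/(0,0,0,0)*
[(0,0,0,0)] end (terminal -1, X#3); searched (1,0,1,0) to 11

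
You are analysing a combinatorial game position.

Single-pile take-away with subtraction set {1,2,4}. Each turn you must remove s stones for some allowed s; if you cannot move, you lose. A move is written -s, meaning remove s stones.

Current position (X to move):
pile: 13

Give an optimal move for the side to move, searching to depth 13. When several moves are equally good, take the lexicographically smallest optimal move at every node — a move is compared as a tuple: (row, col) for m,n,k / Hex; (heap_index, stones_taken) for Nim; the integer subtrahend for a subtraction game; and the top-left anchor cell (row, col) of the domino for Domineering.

p1 X@[13]: -1[12]+1* -2[11]-1 -4[9]+1
p2 O@[12]: -1[11]-1* -2[10]-1 -4[8]-1
p3 X@[11]: -1[10]-1 -2[9]+1* -4[7]-1
p4 O@[9]: -1[8]-1* -2[7]-1 -4[5]-1
p5 X@[8]: -1[7]-1 -2[6]+1* -4[4]-1
p6 O@[6]: -1[5]-1* -2[4]-1 -4[2]-1
p7 X@[5]: -1[4]-1 -2[3]+1* -4[1]-1
p8 O@[3]: -1[2]-1* -2[1]-1
p9 X@[2]: -1[1]-1 -2[0]+1*
p10 O@[0] terminal -1; root [13] d13

X's best at [13]: -1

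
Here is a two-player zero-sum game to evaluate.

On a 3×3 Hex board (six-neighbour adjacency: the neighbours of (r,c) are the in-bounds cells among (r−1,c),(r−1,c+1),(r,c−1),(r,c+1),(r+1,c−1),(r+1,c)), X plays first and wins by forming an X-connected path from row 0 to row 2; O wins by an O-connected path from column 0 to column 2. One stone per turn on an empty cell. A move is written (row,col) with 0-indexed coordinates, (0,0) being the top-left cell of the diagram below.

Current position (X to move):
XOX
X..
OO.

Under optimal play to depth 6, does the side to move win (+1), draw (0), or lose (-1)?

value(XOX/X../OO., X) = -1

[XOX/X../OO.] X move#1: (1,1):-1/XOX/XX./OO.*, (1,2):-1/XOX/X.X/OO., (2,2):-1/XOX/X../OOX
[XOX/XX./OO.] O move#2: (1,2):+1/XOX/XXO/OO.*, (2,2):+1/XOX/XX./OOO
[XOX/XXO/OO.] end (terminal -1, X#3); searched XOX/X../OO. to 6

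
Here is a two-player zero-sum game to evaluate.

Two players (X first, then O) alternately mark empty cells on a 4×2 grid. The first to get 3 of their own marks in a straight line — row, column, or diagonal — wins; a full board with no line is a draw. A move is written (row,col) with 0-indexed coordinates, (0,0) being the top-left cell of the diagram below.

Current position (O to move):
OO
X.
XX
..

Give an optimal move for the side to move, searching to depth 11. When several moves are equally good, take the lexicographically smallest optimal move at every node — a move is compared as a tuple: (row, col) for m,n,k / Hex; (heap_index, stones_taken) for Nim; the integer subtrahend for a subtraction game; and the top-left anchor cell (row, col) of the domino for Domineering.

[OO/X./XX/..] O move#1: (1,1):-1/OO/XO/XX/.., (3,0):+0/OO/X./XX/O.*, (3,1):-1/OO/X./XX/.O
[OO/X./XX/O.] X move#2: (1,1):+0/OO/XX/XX/O.*, (3,1):+0/OO/X./XX/OX
[OO/XX/XX/O.] O move#3: (3,1):+0/OO/XX/XX/OO*
[OO/XX/XX/OO] end (terminal +0, X#4); searched OO/X./XX/.. to 11

O's best at [OO/X./XX/..]: (3,0)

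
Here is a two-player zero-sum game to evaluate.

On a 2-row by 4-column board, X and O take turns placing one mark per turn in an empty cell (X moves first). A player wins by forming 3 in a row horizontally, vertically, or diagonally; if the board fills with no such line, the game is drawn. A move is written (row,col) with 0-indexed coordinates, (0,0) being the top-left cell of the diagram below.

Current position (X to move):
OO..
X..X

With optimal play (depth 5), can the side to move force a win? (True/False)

X winning at [OO../X..X]: False

ply 1, X at OO../X..X | (0,2)=+0→OOX./X..X*; (0,3)=-1→OO.X/X..X; (1,1)=-1→OO../XX.X; (1,2)=-1→OO../X.XX
ply 2, O at OOX./X..X | (0,3)=+0→OOXO/X..X*; (1,1)=+0→OOX./XO.X; (1,2)=+0→OOX./X.OX
ply 3, X at OOXO/X..X | (1,1)=+0→OOXO/XX.X*; (1,2)=+0→OOXO/X.XX
ply 4, O at OOXO/XX.X | (1,2)=+0→OOXO/XXOX*
ply 5: OOXO/XXOX is terminal +0 (X); from OO../X..X depth 5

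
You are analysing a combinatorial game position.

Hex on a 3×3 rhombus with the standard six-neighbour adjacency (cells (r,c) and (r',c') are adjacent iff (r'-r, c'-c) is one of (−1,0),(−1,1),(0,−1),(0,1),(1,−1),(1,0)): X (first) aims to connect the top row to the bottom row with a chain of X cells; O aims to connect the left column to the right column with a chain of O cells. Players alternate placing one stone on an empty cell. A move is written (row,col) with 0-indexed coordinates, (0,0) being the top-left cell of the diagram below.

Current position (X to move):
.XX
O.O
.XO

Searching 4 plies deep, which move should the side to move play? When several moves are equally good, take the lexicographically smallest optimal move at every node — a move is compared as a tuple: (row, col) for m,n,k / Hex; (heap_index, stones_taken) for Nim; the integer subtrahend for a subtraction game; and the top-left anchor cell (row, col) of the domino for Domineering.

X's best at [.XX/O.O/.XO]: (1,1)

ply 1, X at .XX/O.O/.XO | (0,0)=-1→XXX/O.O/.XO; (1,1)=+1→.XX/OXO/.XO*; (2,0)=-1→.XX/O.O/XXO
ply 2: .XX/OXO/.XO is terminal -1 (O); from .XX/O.O/.XO depth 4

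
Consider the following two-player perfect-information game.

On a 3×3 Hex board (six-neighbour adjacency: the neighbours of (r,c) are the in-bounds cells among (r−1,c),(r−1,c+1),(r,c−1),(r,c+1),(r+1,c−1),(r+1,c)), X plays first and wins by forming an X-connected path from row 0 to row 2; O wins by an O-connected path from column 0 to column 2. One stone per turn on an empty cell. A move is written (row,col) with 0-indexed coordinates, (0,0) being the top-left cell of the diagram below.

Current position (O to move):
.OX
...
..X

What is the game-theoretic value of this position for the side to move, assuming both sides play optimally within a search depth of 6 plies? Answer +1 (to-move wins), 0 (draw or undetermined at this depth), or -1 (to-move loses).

ply 1, O at .OX/.../..X | (0,0)=-1→OOX/.../..X*; (1,0)=-1→.OX/O../..X; (1,1)=-1→.OX/.O./..X; (1,2)=-1→.OX/..O/..X; (2,0)=-1→.OX/.../O.X; (2,1)=-1→.OX/.../.OX
ply 2, X at OOX/.../..X | (1,0)=+1→OOX/X../..X*; (1,1)=+1→OOX/.X./..X; (1,2)=+1→OOX/..X/..X; (2,0)=+1→OOX/.../X.X; (2,1)=+1→OOX/.../.XX
ply 3, O at OOX/X../..X | (1,1)=-1→OOX/XO./..X*; (1,2)=-1→OOX/X.O/..X; (2,0)=-1→OOX/X../O.X; (2,1)=-1→OOX/X../.OX
ply 4, X at OOX/XO./..X | (1,2)=+1→OOX/XOX/..X*; (2,0)=-1→OOX/XO./X.X; (2,1)=-1→OOX/XO./.XX
ply 5: OOX/XOX/..X is terminal -1 (O); from .OX/.../..X depth 6

value(.OX/.../..X, O) = -1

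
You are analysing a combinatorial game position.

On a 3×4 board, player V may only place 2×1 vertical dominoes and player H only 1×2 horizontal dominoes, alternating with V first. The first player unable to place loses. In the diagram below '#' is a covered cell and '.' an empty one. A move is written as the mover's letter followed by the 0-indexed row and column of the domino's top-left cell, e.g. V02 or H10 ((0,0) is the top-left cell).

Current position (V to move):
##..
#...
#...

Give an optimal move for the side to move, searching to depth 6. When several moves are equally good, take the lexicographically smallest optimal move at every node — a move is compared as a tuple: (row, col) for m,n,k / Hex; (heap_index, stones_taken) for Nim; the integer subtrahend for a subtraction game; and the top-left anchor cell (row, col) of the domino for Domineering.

p1 V@[##../#.../#...]: V02[###./#.#./#...]+1* V03[##.#/#..#/#...]-1 V11[##../##../##..]-1 V12[##../#.#./#.#.]+1 V13[##../#..#/#..#]-1
p2 H@[###./#.#./#...]: H21[###./#.#./###.]-1* H22[###./#.#./#.##]-1
p3 V@[###./#.#./###.]: V03[####/#.##/###.]+1* V13[###./#.##/####]+1
p4 H@[####/#.##/###.] terminal -1; root [##../#.../#...] d6

V's best at [##../#.../#...]: V02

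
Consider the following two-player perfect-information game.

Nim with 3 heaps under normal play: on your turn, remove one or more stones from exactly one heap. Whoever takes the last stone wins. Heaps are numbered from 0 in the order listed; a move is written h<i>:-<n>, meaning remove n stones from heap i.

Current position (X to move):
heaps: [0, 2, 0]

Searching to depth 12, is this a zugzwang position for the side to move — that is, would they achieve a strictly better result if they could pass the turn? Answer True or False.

zugzwang((0,2,0), X) = False

ply 1, X at (0,2,0) | h1:-1=-1→(0,1,0); h1:-2=+1→(0,0,0)*
ply 2: (0,0,0) is terminal -1 (O); from (0,2,0) depth 12
if X skipped the turn, O would face:
~ ply 1, O at (0,2,0) | h1:-1=-1→(0,1,0); h1:-2=+1→(0,0,0)*
~ ply 2: (0,0,0) is terminal -1 (X); from (0,2,0) depth 12
compare (X): move=+1 vs pass=-1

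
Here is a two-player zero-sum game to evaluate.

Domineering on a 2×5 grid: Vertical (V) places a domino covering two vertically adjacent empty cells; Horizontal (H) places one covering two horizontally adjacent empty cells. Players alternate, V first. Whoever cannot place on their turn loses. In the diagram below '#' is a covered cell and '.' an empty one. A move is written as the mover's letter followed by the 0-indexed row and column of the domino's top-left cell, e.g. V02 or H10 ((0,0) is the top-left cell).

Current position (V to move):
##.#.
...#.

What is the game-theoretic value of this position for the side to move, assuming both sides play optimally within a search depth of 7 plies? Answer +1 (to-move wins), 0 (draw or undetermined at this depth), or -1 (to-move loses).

p1 V@[##.#./...#.]: V02[####./..##.]+1* V04[##.##/...##]-1
p2 H@[####./..##.]: H10[####./####.]-1*
p3 V@[####./####.]: V04[#####/#####]+1*
p4 H@[#####/#####] terminal -1; root [##.#./...#.] d7

value(##.#./...#., V) = +1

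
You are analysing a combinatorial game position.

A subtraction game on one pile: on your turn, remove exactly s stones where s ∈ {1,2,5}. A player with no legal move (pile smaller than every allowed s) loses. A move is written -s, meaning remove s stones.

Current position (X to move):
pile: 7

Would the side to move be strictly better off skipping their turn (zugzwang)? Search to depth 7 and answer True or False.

ply 1, X at 7 | -1=+1→6*; -2=-1→5; -5=-1→2
ply 2, O at 6 | -1=-1→5*; -2=-1→4; -5=-1→1
ply 3, X at 5 | -1=-1→4; -2=+1→3*; -5=+1→0
ply 4, O at 3 | -1=-1→2*; -2=-1→1
ply 5, X at 2 | -1=-1→1; -2=+1→0*
ply 6: 0 is terminal -1 (O); from 7 depth 7
pass branch (O moves first from the same position):
  | ply 1, O at 7 | -1=+1→6*; -2=-1→5; -5=-1→2
  | ply 2, X at 6 | -1=-1→5*; -2=-1→4; -5=-1→1
  | ply 3, O at 5 | -1=-1→4; -2=+1→3*; -5=+1→0
  | ply 4, X at 3 | -1=-1→2*; -2=-1→1
  | ply 5, O at 2 | -1=-1→1; -2=+1→0*
  | ply 6: 0 is terminal -1 (X); from 7 depth 7
X moving scores +1; X passing scores -1

zugzwang(7, X) = False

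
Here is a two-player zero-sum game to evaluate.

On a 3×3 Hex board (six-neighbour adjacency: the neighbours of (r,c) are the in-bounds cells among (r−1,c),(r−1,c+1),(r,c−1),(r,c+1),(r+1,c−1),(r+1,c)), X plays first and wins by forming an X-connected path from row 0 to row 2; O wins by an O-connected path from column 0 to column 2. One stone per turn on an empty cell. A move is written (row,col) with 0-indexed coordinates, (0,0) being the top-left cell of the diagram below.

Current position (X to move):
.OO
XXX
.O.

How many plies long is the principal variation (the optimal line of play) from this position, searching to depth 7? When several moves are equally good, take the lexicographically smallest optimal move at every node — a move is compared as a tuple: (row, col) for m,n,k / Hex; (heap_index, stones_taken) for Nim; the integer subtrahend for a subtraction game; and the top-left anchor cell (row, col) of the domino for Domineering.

[.OO/XXX/.O.] X move#1: (0,0):+1/XOO/XXX/.O.*, (2,0):-1/.OO/XXX/XO., (2,2):-1/.OO/XXX/.OX
[XOO/XXX/.O.] O move#2: (2,0):-1/XOO/XXX/OO.*, (2,2):-1/XOO/XXX/.OO
[XOO/XXX/OO.] X move#3: (2,2):+1/XOO/XXX/OOX*
[XOO/XXX/OOX] end (terminal -1, O#4); searched .OO/XXX/.O. to 7

PV length from [.OO/XXX/.O.]: 3 plies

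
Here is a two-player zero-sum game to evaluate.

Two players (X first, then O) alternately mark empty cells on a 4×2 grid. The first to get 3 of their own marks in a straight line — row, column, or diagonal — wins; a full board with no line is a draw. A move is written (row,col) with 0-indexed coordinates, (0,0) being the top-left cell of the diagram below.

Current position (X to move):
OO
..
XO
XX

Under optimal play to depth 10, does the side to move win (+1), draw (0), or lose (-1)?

value(OO/../XO/XX, X) = +1

ply 1, X at OO/../XO/XX | (1,0)=+1→OO/X./XO/XX*; (1,1)=+0→OO/.X/XO/XX
ply 2: OO/X./XO/XX is terminal -1 (O); from OO/../XO/XX depth 10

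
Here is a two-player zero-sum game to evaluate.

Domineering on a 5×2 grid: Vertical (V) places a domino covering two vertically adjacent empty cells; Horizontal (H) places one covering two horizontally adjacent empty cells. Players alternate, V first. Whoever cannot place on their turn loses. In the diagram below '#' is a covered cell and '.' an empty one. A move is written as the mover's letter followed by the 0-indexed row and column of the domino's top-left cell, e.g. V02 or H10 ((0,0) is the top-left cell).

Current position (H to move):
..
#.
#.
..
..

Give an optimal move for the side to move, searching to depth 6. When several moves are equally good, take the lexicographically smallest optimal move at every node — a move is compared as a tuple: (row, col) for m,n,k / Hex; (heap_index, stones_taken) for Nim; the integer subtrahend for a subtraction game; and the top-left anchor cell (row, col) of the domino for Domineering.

H's best at [../#./#./../..]: H30

[../#./#./../..] H move#1: H00:-1/##/#./#./../.., H30:+1/../#./#./##/..*, H40:+1/../#./#./../##
[../#./#./##/..] V move#2: V01:-1/.#/##/#./##/..*, V11:-1/../##/##/##/..
[.#/##/#./##/..] H move#3: H40:+1/.#/##/#./##/##*
[.#/##/#./##/##] end (terminal -1, V#4); searched ../#./#./../.. to 6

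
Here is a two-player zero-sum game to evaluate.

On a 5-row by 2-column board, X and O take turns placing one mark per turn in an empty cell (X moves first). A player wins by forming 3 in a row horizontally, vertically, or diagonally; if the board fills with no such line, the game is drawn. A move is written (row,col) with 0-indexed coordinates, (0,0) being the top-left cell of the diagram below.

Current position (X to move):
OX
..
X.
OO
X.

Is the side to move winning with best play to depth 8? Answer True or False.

X winning at [OX/../X./OO/X.]: False

p1 X@[OX/../X./OO/X.]: (1,0)[OX/X./X./OO/X.]-1 (1,1)[OX/.X/X./OO/X.]+0* (2,1)[OX/../XX/OO/X.]+0 (4,1)[OX/../X./OO/XX]+0
p2 O@[OX/.X/X./OO/X.]: (1,0)[OX/OX/X./OO/X.]-1 (2,1)[OX/.X/XO/OO/X.]+0* (4,1)[OX/.X/X./OO/XO]-1
p3 X@[OX/.X/XO/OO/X.]: (1,0)[OX/XX/XO/OO/X.]-1 (4,1)[OX/.X/XO/OO/XX]+0*
p4 O@[OX/.X/XO/OO/XX]: (1,0)[OX/OX/XO/OO/XX]+0*
p5 X@[OX/OX/XO/OO/XX] terminal +0; root [OX/../X./OO/X.] d8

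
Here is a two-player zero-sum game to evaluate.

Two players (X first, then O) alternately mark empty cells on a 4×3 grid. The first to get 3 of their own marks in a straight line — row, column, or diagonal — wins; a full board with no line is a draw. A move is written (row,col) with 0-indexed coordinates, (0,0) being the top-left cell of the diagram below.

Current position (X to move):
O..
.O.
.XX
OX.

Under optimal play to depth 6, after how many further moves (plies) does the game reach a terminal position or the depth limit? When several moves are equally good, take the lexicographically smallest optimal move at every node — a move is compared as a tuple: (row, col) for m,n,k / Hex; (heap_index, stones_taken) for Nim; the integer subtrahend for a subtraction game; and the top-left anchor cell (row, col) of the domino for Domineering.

[O../.O./.XX/OX.] X move#1: (0,1):-1/OX./.O./.XX/OX., (0,2):+1/O.X/.O./.XX/OX.*, (1,0):+1/O../XO./.XX/OX., (1,2):+1/O../.OX/.XX/OX., (2,0):+1/O../.O./XXX/OX., (3,2):+1/O../.O./.XX/OXX
[O.X/.O./.XX/OX.] O move#2: (0,1):-1/OOX/.O./.XX/OX.*, (1,0):-1/O.X/OO./.XX/OX., (1,2):-1/O.X/.OO/.XX/OX., (2,0):-1/O.X/.O./OXX/OX., (3,2):-1/O.X/.O./.XX/OXO
[OOX/.O./.XX/OX.] X move#3: (1,0):+1/OOX/XO./.XX/OX.*, (1,2):+1/OOX/.OX/.XX/OX., (2,0):+1/OOX/.O./XXX/OX., (3,2):+1/OOX/.O./.XX/OXX
[OOX/XO./.XX/OX.] O move#4: (1,2):-1/OOX/XOO/.XX/OX.*, (2,0):-1/OOX/XO./OXX/OX., (3,2):-1/OOX/XO./.XX/OXO
[OOX/XOO/.XX/OX.] X move#5: (2,0):+1/OOX/XOO/XXX/OX.*, (3,2):+1/OOX/XOO/.XX/OXX
[OOX/XOO/XXX/OX.] end (terminal -1, O#6); searched O../.O./.XX/OX. to 6

PV length from [O../.O./.XX/OX.]: 5 plies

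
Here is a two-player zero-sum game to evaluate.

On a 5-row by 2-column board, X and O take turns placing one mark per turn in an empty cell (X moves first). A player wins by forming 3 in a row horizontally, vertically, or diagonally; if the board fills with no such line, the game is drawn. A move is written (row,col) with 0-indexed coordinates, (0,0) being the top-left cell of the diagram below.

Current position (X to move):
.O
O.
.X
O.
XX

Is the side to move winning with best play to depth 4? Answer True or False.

X winning at [.O/O./.X/O./XX]: True

p1 X@[.O/O./.X/O./XX]: (0,0)[XO/O./.X/O./XX]-1 (1,1)[.O/OX/.X/O./XX]-1 (2,0)[.O/O./XX/O./XX]+0 (3,1)[.O/O./.X/OX/XX]+1*
p2 O@[.O/O./.X/OX/XX] terminal -1; root [.O/O./.X/O./XX] d4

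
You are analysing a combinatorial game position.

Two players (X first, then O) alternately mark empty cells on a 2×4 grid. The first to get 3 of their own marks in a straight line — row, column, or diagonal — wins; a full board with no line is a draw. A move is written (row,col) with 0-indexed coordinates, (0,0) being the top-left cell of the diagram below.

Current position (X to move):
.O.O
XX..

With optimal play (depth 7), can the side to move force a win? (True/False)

[.O.O/XX..] X move#1: (0,0):-1/XO.O/XX.., (0,2):+0/.OXO/XX.., (1,2):+1/.O.O/XXX.*, (1,3):-1/.O.O/XX.X
[.O.O/XXX.] end (terminal -1, O#2); searched .O.O/XX.. to 7

X winning at [.O.O/XX..]: True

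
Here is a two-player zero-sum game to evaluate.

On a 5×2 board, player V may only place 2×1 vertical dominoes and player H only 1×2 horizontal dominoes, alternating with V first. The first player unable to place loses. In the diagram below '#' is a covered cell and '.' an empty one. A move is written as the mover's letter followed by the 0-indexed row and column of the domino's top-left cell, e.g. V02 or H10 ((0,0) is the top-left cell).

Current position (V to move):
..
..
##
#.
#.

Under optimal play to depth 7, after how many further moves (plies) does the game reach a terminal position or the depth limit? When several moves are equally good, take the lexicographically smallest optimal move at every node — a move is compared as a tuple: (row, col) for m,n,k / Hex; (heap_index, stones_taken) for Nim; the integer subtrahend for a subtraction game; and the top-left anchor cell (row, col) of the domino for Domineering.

PV length from [../../##/#./#.]: 1 ply

[../../##/#./#.] V move#1: V00:+1/#./#./##/#./#.*, V01:+1/.#/.#/##/#./#., V31:-1/../../##/##/##
[#./#./##/#./#.] end (terminal -1, H#2); searched ../../##/#./#. to 7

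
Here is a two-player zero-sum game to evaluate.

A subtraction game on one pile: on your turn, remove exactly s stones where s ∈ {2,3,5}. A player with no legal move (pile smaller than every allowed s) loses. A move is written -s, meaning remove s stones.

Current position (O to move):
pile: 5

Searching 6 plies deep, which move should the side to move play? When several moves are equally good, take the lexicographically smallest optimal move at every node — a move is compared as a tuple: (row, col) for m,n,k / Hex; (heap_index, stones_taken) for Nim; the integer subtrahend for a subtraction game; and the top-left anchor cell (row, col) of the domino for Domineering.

[5] O move#1: -2:-1/3, -3:-1/2, -5:+1/0*
[0] end (terminal -1, X#2); searched 5 to 6

O's best at [5]: -5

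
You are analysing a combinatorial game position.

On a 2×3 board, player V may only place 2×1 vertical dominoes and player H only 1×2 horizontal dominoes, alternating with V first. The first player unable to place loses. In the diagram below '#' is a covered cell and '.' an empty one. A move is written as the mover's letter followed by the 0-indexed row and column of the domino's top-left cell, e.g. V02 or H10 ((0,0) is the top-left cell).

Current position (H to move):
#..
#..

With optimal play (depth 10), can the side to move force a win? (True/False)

H winning at [#../#..]: True

p1 H@[#../#..]: H01[###/#..]+1* H11[#../###]+1
p2 V@[###/#..] terminal -1; root [#../#..] d10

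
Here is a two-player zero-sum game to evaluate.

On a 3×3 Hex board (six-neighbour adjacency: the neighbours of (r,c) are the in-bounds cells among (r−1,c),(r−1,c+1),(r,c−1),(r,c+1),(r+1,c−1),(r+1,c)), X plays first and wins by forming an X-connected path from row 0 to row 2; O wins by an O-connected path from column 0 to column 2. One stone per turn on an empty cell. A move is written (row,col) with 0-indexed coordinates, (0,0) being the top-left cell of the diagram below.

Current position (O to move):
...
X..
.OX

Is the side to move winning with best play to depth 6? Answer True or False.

ply 1, O at .../X../.OX | (0,0)=-1→O../X../.OX*; (0,1)=-1→.O./X../.OX; (0,2)=-1→..O/X../.OX; (1,1)=-1→.../XO./.OX; (1,2)=-1→.../X.O/.OX; (2,0)=-1→.../X../OOX
ply 2, X at O../X../.OX | (0,1)=+1→OX./X../.OX*; (0,2)=+1→O.X/X../.OX; (1,1)=+1→O../XX./.OX; (1,2)=+1→O../X.X/.OX; (2,0)=+1→O../X../XOX
ply 3, O at OX./X../.OX | (0,2)=-1→OXO/X../.OX*; (1,1)=-1→OX./XO./.OX; (1,2)=-1→OX./X.O/.OX; (2,0)=-1→OX./X../OOX
ply 4, X at OXO/X../.OX | (1,1)=+1→OXO/XX./.OX*; (1,2)=+1→OXO/X.X/.OX; (2,0)=+1→OXO/X../XOX
ply 5, O at OXO/XX./.OX | (1,2)=-1→OXO/XXO/.OX*; (2,0)=-1→OXO/XX./OOX
ply 6, X at OXO/XXO/.OX | (2,0)=+1→OXO/XXO/XOX*
ply 7: OXO/XXO/XOX is terminal -1 (O); from .../X../.OX depth 6

O winning at [.../X../.OX]: False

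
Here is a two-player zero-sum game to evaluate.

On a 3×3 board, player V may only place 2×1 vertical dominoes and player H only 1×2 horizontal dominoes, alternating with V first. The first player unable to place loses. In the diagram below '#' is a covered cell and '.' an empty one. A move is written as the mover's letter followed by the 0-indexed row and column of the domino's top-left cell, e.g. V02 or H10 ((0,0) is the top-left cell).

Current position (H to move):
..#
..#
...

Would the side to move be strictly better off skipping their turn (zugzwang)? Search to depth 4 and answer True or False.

[..#/..#/...] H move#1: H00:-1/###/..#/..., H10:+1/..#/###/...*, H20:-1/..#/..#/##., H21:-1/..#/..#/.##
[..#/###/...] end (terminal -1, V#2); searched ..#/..#/... to 4
suppose H passes — search the same position with V to move:
pass> [..#/..#/...] V move#1: V00:+1/#.#/#.#/...*, V01:+1/.##/.##/..., V10:+1/..#/#.#/#.., V11:+1/..#/.##/.#.
pass> [#.#/#.#/...] H move#2: H20:-1/#.#/#.#/##.*, H21:-1/#.#/#.#/.##
pass> [#.#/#.#/##.] V move#3: V01:+1/###/###/##.*
pass> [###/###/##.] end (terminal -1, H#4); searched ..#/..#/... to 4
for H: play +1, pass -1

zugzwang(..#/..#/..., H) = False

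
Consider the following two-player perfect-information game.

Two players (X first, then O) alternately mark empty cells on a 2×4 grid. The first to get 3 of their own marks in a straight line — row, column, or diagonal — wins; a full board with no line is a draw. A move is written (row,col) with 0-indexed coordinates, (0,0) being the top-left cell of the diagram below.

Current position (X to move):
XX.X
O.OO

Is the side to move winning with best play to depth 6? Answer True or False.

p1 X@[XX.X/O.OO]: (0,2)[XXXX/O.OO]+1* (1,1)[XX.X/OXOO]+0
p2 O@[XXXX/O.OO] terminal -1; root [XX.X/O.OO] d6

X winning at [XX.X/O.OO]: True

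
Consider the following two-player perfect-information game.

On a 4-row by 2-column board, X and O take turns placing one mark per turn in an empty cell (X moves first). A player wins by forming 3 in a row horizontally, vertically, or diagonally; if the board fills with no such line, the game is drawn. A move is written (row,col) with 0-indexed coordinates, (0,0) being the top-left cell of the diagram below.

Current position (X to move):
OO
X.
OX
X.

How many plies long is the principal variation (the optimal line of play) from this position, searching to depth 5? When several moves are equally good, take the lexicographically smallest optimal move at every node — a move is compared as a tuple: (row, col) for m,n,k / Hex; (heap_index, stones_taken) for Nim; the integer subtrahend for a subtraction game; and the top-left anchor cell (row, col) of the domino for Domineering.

PV length from [OO/X./OX/X.]: 2 plies

ply 1, X at OO/X./OX/X. | (1,1)=+0→OO/XX/OX/X.*; (3,1)=+0→OO/X./OX/XX
ply 2, O at OO/XX/OX/X. | (3,1)=+0→OO/XX/OX/XO*
ply 3: OO/XX/OX/XO is terminal +0 (X); from OO/X./OX/X. depth 5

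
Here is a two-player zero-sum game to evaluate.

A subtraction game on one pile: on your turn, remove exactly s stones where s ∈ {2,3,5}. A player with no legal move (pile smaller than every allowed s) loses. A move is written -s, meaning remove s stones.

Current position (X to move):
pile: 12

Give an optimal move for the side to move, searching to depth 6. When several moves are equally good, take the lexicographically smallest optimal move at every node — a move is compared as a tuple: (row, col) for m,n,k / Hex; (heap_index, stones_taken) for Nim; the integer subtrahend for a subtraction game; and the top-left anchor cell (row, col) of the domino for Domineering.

p1 X@[12]: -2[10]-1 -3[9]-1 -5[7]+1*
p2 O@[7]: -2[5]-1* -3[4]-1 -5[2]-1
p3 X@[5]: -2[3]-1 -3[2]-1 -5[0]+1*
p4 O@[0] terminal -1; root [12] d6

X's best at [12]: -5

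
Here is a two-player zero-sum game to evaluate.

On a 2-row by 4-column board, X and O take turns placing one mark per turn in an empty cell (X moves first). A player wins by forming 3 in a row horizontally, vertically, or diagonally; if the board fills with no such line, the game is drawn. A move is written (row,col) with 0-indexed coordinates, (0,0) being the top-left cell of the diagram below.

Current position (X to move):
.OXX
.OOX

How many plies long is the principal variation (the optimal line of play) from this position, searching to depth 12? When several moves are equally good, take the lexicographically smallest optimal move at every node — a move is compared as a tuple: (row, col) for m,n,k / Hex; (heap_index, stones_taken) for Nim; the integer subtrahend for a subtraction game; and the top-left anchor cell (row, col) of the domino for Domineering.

PV length from [.OXX/.OOX]: 2 plies

ply 1, X at .OXX/.OOX | (0,0)=-1→XOXX/.OOX; (1,0)=+0→.OXX/XOOX*
ply 2, O at .OXX/XOOX | (0,0)=+0→OOXX/XOOX*
ply 3: OOXX/XOOX is terminal +0 (X); from .OXX/.OOX depth 12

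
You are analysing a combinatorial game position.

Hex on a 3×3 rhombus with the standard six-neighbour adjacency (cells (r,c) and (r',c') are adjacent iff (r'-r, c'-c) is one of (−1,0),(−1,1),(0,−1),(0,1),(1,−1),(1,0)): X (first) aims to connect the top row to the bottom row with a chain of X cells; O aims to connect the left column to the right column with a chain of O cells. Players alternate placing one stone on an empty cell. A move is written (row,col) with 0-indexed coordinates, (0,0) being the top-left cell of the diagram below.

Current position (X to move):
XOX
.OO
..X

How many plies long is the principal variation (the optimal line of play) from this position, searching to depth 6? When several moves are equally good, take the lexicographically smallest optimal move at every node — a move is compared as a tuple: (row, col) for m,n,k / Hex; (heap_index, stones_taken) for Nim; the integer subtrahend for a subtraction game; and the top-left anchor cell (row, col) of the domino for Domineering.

[XOX/.OO/..X] X move#1: (1,0):-1/XOX/XOO/..X*, (2,0):-1/XOX/.OO/X.X, (2,1):-1/XOX/.OO/.XX
[XOX/XOO/..X] O move#2: (2,0):+1/XOX/XOO/O.X*, (2,1):-1/XOX/XOO/.OX
[XOX/XOO/O.X] end (terminal -1, X#3); searched XOX/.OO/..X to 6

PV length from [XOX/.OO/..X]: 2 plies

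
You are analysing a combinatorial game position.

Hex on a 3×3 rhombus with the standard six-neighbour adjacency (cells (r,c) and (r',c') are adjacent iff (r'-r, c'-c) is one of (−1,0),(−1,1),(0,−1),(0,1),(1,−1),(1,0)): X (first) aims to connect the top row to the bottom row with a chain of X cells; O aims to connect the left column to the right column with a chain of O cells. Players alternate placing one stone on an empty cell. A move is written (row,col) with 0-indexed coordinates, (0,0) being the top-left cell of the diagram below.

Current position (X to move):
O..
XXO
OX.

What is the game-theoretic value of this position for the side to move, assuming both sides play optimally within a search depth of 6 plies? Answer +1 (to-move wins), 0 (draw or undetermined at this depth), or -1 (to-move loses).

value(O../XXO/OX., X) = +1

ply 1, X at O../XXO/OX. | (0,1)=+1→OX./XXO/OX.*; (0,2)=+1→O.X/XXO/OX.; (2,2)=+1→O../XXO/OXX
ply 2: OX./XXO/OX. is terminal -1 (O); from O../XXO/OX. depth 6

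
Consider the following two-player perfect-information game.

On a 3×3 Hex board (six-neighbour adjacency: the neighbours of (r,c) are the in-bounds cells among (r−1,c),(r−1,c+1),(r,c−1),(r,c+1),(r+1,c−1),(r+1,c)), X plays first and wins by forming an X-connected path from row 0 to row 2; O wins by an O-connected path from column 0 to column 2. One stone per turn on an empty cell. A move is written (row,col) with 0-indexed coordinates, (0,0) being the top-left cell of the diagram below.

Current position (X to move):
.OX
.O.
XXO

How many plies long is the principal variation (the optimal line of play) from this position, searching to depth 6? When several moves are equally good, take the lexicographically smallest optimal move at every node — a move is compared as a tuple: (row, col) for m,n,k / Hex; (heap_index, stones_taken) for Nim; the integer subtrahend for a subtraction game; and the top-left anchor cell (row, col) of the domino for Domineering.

p1 X@[.OX/.O./XXO]: (0,0)[XOX/.O./XXO]+1* (1,0)[.OX/XO./XXO]+1 (1,2)[.OX/.OX/XXO]+1
p2 O@[XOX/.O./XXO]: (1,0)[XOX/OO./XXO]-1* (1,2)[XOX/.OO/XXO]-1
p3 X@[XOX/OO./XXO]: (1,2)[XOX/OOX/XXO]+1*
p4 O@[XOX/OOX/XXO] terminal -1; root [.OX/.O./XXO] d6

PV length from [.OX/.O./XXO]: 3 plies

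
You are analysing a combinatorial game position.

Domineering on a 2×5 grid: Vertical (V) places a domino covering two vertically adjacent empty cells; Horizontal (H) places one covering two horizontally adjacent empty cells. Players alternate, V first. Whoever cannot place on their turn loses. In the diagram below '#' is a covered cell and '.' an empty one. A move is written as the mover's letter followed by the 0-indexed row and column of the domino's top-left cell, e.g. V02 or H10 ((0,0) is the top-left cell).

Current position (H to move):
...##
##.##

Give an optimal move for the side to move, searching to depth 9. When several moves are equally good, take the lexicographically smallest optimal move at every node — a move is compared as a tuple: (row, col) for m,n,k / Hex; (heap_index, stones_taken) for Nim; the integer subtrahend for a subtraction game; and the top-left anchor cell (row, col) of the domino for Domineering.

H's best at [...##/##.##]: H01

p1 H@[...##/##.##]: H00[##.##/##.##]-1 H01[.####/##.##]+1*
p2 V@[.####/##.##] terminal -1; root [...##/##.##] d9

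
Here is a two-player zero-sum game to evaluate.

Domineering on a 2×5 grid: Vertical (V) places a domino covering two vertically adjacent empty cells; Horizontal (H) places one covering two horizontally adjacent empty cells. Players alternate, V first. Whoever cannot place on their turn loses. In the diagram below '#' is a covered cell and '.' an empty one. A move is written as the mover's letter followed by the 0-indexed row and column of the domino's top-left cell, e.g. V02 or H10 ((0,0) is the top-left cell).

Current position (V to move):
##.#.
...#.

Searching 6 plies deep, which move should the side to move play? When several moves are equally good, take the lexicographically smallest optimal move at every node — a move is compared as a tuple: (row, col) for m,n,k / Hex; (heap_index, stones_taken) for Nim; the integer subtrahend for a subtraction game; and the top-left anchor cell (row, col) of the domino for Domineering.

[##.#./...#.] V move#1: V02:+1/####./..##.*, V04:-1/##.##/...##
[####./..##.] H move#2: H10:-1/####./####.*
[####./####.] V move#3: V04:+1/#####/#####*
[#####/#####] end (terminal -1, H#4); searched ##.#./...#. to 6

V's best at [##.#./...#.]: V02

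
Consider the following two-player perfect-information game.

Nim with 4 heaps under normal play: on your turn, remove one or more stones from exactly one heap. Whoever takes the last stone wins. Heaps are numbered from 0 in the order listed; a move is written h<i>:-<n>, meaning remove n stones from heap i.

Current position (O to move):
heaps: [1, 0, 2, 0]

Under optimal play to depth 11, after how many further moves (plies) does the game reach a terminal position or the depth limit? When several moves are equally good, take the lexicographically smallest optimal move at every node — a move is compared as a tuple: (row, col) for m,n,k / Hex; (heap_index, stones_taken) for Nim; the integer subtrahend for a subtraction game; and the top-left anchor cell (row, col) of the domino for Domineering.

p1 O@[(1,0,2,0)]: h0:-1[(0,0,2,0)]-1 h2:-1[(1,0,1,0)]+1* h2:-2[(1,0,0,0)]-1
p2 X@[(1,0,1,0)]: h0:-1[(0,0,1,0)]-1* h2:-1[(1,0,0,0)]-1
p3 O@[(0,0,1,0)]: h2:-1[(0,0,0,0)]+1*
p4 X@[(0,0,0,0)] terminal -1; root [(1,0,2,0)] d11

PV length from [(1,0,2,0)]: 3 plies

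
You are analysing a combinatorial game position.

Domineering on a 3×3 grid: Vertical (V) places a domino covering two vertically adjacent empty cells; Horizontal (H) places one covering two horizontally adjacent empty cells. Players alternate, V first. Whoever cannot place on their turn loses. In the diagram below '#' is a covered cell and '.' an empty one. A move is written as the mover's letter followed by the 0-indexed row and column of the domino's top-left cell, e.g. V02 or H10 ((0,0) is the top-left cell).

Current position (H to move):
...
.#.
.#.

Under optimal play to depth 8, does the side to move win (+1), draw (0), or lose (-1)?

[.../.#./.#.] H move#1: H00:-1/##./.#./.#.*, H01:-1/.##/.#./.#.
[##./.#./.#.] V move#2: V02:+1/###/.##/.#.*, V10:+1/##./##./##., V12:+1/##./.##/.##
[###/.##/.#.] end (terminal -1, H#3); searched .../.#./.#. to 8

value(.../.#./.#., H) = -1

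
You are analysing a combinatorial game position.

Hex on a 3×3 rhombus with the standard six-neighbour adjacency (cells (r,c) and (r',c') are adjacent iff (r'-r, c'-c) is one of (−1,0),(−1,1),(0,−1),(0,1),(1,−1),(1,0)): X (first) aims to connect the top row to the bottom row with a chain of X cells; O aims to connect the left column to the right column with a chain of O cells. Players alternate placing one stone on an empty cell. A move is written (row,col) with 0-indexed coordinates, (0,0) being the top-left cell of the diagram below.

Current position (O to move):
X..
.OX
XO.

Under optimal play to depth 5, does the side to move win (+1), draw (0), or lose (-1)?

value(X../.OX/XO., O) = +1

ply 1, O at X../.OX/XO. | (0,1)=-1→XO./.OX/XO.; (0,2)=-1→X.O/.OX/XO.; (1,0)=+1→X../OOX/XO.*; (2,2)=-1→X../.OX/XOO
ply 2, X at X../OOX/XO. | (0,1)=-1→XX./OOX/XO.*; (0,2)=-1→X.X/OOX/XO.; (2,2)=-1→X../OOX/XOX
ply 3, O at XX./OOX/XO. | (0,2)=+1→XXO/OOX/XO.*; (2,2)=+1→XX./OOX/XOO
ply 4: XXO/OOX/XO. is terminal -1 (X); from X../.OX/XO. depth 5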